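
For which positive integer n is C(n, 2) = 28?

n(n−1)/2 = 28 ⇒ n(n−1) = 56. Since 8·7 = 56, n = 8.

8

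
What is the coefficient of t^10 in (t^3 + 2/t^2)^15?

823680

General term: C(15,j)·(t^3)^j·(2/t^2)^(15-j), with t-exponent 3j − 2(15−j) = 5j − 30.
Set 5j − 30 = 10: j = 8.
C(15,8) = 6435; 1^8 = 1; 2^7 = 128.
Coefficient = 6435 · 1 · 128 = 823680.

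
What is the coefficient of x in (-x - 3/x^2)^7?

-189

General term: C(7,j)·(-x)^j·(-3/x^2)^(7-j), with x-exponent 1j − 2(7−j) = 3j − 14.
Set 3j − 14 = 1: j = 5.
C(7,5) = 21; (-1)^5 = -1; (-3)^2 = 9.
Coefficient = 21 · (-1) · 9 = -189.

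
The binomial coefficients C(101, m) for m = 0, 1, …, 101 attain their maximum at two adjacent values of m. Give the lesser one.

For odd n = 101, C(101,m) peaks at m = (n−1)/2 and (n+1)/2; the lesser is 50.

50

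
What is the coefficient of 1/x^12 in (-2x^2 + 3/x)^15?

-143489070

General term: C(15,j)·(-2x^2)^j·(3/x)^(15-j), with x-exponent 2j − 1(15−j) = 3j − 15.
Set 3j − 15 = -12: j = 1.
C(15,1) = 15; (-2)^1 = -2; 3^14 = 4782969.
Coefficient = 15 · (-2) · 4782969 = -143489070.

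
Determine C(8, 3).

C(8,3) = (8·7·6) / 3! = 336 / 6 = 56.

56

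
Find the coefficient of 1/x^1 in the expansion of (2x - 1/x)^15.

823680

General term: C(15,j)·(2x)^j·(-1/x)^(15-j), with x-exponent 1j − 1(15−j) = 2j − 15.
Set 2j − 15 = -1: j = 7.
C(15,7) = 6435; 2^7 = 128; (-1)^8 = 1.
Coefficient = 6435 · 128 · 1 = 823680.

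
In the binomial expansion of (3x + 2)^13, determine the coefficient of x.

159744

The general term is C(13,j)·(3x)^j·(2)^(13-j); the x^1 term has j = 1.
C(13,1) = 13.
Coefficient = C(13,1) · 3^1 · 2^12 = 13 · 3 · 4096 = 159744.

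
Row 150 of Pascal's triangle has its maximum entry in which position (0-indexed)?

C(150,i) is maximized at i = 150/2 = 75.

75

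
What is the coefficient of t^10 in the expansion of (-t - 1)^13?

The general term is C(13,j)·(-t)^j·(-1)^(13-j); the t^10 term has j = 10.
C(13,10) = 286.
Coefficient = C(13,10) · (-1)^3 = 286 · (-1) = -286.

-286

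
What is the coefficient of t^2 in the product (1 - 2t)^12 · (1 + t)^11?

Coefficient of t^2 = Σ_{j} C(12,j)·(-2)^j·C(11,2-j)·1^(2-j) for j from 0 to 2.
= 55 + (-264) + 264 = 55.

55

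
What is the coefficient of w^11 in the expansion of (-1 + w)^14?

The general term is C(14,j)·(-1)^j·(w)^(14-j); the w^11 term has j = 3.
C(14,3) = 364.
Coefficient = C(14,3) · (-1)^3 = 364 · (-1) = -364.

-364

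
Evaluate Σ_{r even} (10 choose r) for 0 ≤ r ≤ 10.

512

Even-r terms of row 10 sum to 2^9 = 512.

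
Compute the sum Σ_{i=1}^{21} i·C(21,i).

Differentiating (1+x)^21 and setting x=1: Σ i·C(21,i) = 21·2^20 = 22020096.

22020096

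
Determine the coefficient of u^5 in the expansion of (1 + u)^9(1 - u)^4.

Coefficient of u^5 = Σ_{j} C(9,j)·1^j·C(4,5-j)·(-1)^(5-j) for j from 1 to 5.
= 9 + (-144) + 504 + (-504) + 126 = -9.

-9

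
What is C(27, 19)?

2220075

C(27,19) = C(27,8) by symmetry.
C(27,8) = (27·26·25·24·23·22·21·20) / 8! = 89513424000 / 40320 = 2220075.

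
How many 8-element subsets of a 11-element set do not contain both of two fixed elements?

81

All 8-subsets: C(11,8) = 165. Those containing both fixed elements: C(9,6) = 84.
165 − 84 = 81.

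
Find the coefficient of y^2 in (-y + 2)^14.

The general term is C(14,j)·(-y)^j·(2)^(14-j); the y^2 term has j = 2.
C(14,2) = 91.
Coefficient = C(14,2) · 2^12 = 91 · 4096 = 372736.

372736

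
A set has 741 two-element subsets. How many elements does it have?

n(n−1)/2 = 741 ⇒ n(n−1) = 1482. Since 39·38 = 1482, n = 39.

39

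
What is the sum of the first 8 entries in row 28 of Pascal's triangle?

1683218

1 + 28 + 378 + 3276 + 20475 + 98280 + 376740 + 1184040 = 1683218.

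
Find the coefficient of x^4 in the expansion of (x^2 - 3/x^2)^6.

135

General term: C(6,j)·(x^2)^j·(-3/x^2)^(6-j), with x-exponent 2j − 2(6−j) = 4j − 12.
Set 4j − 12 = 4: j = 4.
C(6,4) = 15; 1^4 = 1; (-3)^2 = 9.
Coefficient = 15 · 1 · 9 = 135.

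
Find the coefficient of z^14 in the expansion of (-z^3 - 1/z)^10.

General term: C(10,j)·(-z^3)^j·(-1/z)^(10-j), with z-exponent 3j − 1(10−j) = 4j − 10.
Set 4j − 10 = 14: j = 6.
C(10,6) = 210; (-1)^6 = 1; (-1)^4 = 1.
Coefficient = 210 · 1 · 1 = 210.

210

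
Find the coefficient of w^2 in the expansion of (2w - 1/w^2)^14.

General term: C(14,j)·(2w)^j·(-1/w^2)^(14-j), with w-exponent 1j − 2(14−j) = 3j − 28.
Set 3j − 28 = 2: j = 10.
C(14,10) = 1001; 2^10 = 1024; (-1)^4 = 1.
Coefficient = 1001 · 1024 · 1 = 1025024.

1025024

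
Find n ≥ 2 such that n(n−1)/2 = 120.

16

n(n−1)/2 = 120 ⇒ n(n−1) = 240. Since 16·15 = 240, n = 16.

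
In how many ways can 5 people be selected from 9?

This is C(9,5) = 126.

126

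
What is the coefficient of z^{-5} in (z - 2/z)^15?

3075072

General term: C(15,j)·(z)^j·(-2/z)^(15-j), with z-exponent 1j − 1(15−j) = 2j − 15.
Set 2j − 15 = -5: j = 5.
C(15,5) = 3003; 1^5 = 1; (-2)^10 = 1024.
Coefficient = 3003 · 1 · 1024 = 3075072.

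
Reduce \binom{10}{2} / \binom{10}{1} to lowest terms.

C(n,k+1)/C(n,k) = (n−k)/(k+1) = (10−1)/(1+1) = 9/2.

9/2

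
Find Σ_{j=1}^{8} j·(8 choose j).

Differentiating (1+x)^8 and setting x=1: Σ j·C(8,j) = 8·2^7 = 1024.

1024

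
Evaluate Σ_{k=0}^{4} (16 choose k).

2517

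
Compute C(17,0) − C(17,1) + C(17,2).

120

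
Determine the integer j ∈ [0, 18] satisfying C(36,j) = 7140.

3

C(36,j) increases on 0 ≤ j ≤ 18. C(36,2) = 630 and C(36,3) = 7140, so j = 3.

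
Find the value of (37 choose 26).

C(37,26) = C(37,11) by symmetry.
C(37,11) = (37·36·35·34·33·32·31·30·29·28·27) / 11! = 34128550732953600 / 39916800 = 854992152.

854992152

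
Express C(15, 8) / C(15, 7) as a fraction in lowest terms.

1

C(n,k+1)/C(n,k) = (n−k)/(k+1) = (15−7)/(7+1) = 8/8 = 1.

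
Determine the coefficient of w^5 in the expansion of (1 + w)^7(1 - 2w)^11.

1407

Coefficient of w^5 = Σ_{j} C(7,j)·1^j·C(11,5-j)·(-2)^(5-j) for j from 0 to 5.
= (-14784) + 36960 + (-27720) + 7700 + (-770) + 21 = 1407.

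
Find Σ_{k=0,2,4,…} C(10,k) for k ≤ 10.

512

Half of (1+1)^10 + (1−1)^10 gives the even-index sum: 2^9 = 512.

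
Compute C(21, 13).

203490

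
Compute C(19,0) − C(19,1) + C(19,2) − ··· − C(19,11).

-31824

The partial alternating sum Σ_{k=0}^{11} (−1)^k C(19,k) = (−1)^11 C(18,11) = -31824.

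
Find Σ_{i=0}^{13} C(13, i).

The entries of row 13 sum to 2^13 = 8192.

8192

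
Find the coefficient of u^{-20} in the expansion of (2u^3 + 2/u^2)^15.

General term: C(15,j)·(2u^3)^j·(2/u^2)^(15-j), with u-exponent 3j − 2(15−j) = 5j − 30.
Set 5j − 30 = -20: j = 2.
C(15,2) = 105; 2^2 = 4; 2^13 = 8192.
Coefficient = 105 · 4 · 8192 = 3440640.

3440640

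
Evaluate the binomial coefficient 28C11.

21474180

C(28,11) = (28·27·26·25·24·23·22·21·20·19·18) / 11! = 857180548224000 / 39916800 = 21474180.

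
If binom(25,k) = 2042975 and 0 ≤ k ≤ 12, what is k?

C(25,k) increases on 0 ≤ k ≤ 12. C(25,8) = 1081575 and C(25,9) = 2042975, so k = 9.

9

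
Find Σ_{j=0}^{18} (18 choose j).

262144

Setting x = 1 in (1+x)^18 gives Σ C(18,j) = 2^18 = 262144.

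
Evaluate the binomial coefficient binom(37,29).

38608020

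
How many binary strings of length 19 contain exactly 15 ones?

Choose the 15 positions: C(19,15) = 3876.

3876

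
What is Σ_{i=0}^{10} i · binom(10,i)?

Differentiating (1+x)^10 and setting x=1: Σ i·C(10,i) = 10·2^9 = 5120.

5120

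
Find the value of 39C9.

211915132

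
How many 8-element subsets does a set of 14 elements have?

C(14,8) = C(14,6) by symmetry.
C(14,6) = (14·13·12·11·10·9) / 6! = 2162160 / 720 = 3003.

3003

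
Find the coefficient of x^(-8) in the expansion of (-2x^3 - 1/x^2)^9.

General term: C(9,j)·(-2x^3)^j·(-1/x^2)^(9-j), with x-exponent 3j − 2(9−j) = 5j − 18.
Set 5j − 18 = -8: j = 2.
C(9,2) = 36; (-2)^2 = 4; (-1)^7 = -1.
Coefficient = 36 · 4 · (-1) = -144.

-144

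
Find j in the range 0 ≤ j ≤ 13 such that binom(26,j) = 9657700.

12

C(26,j) increases on 0 ≤ j ≤ 13. C(26,11) = 7726160 and C(26,12) = 9657700, so j = 12.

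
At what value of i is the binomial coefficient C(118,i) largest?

C(118,i) is maximized at i = 118/2 = 59.

59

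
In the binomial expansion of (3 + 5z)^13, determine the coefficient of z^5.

The general term is C(13,j)·(3)^j·(5z)^(13-j); the z^5 term has j = 8.
C(13,8) = 1287.
Coefficient = C(13,8) · 3^8 · 5^5 = 1287 · 6561 · 3125 = 26387521875.

26387521875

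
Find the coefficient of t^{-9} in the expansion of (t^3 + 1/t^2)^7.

General term: C(7,j)·(t^3)^j·(1/t^2)^(7-j), with t-exponent 3j − 2(7−j) = 5j − 14.
Set 5j − 14 = -9: j = 1.
C(7,1) = 7; 1^1 = 1; 1^6 = 1.
Coefficient = 7 · 1 · 1 = 7.

7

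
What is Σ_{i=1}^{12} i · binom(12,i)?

Differentiating (1+x)^12 and setting x=1: Σ i·C(12,i) = 12·2^11 = 24576.

24576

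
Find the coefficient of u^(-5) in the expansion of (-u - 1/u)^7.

General term: C(7,j)·(-u)^j·(-1/u)^(7-j), with u-exponent 1j − 1(7−j) = 2j − 7.
Set 2j − 7 = -5: j = 1.
C(7,1) = 7; (-1)^1 = -1; (-1)^6 = 1.
Coefficient = 7 · (-1) · 1 = -7.

-7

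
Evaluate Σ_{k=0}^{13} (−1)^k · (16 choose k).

The partial alternating sum Σ_{k=0}^{13} (−1)^k C(16,k) = (−1)^13 C(15,13) = -105.

-105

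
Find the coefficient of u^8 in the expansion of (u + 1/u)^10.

10

General term: C(10,j)·(u)^j·(1/u)^(10-j), with u-exponent 1j − 1(10−j) = 2j − 10.
Set 2j − 10 = 8: j = 9.
C(10,9) = 10; 1^9 = 1; 1^1 = 1.
Coefficient = 10 · 1 · 1 = 10.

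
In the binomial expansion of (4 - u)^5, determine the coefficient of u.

-1280

The general term is C(5,j)·(4)^j·(-u)^(5-j); the u^1 term has j = 4.
C(5,4) = 5.
Coefficient = C(5,4) · 4^4 · (-1)^1 = 5 · 256 · (-1) = -1280.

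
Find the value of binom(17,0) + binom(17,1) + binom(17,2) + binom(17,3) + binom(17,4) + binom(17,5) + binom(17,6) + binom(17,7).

41226

1 + 17 + 136 + 680 + 2380 + 6188 + 12376 + 19448 = 41226.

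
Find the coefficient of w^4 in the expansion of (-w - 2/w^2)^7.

-14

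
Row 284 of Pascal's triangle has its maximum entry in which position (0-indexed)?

C(284,j) is maximized at j = 284/2 = 142.

142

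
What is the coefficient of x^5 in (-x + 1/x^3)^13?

-78

General term: C(13,j)·(-x)^j·(1/x^3)^(13-j), with x-exponent 1j − 3(13−j) = 4j − 39.
Set 4j − 39 = 5: j = 11.
C(13,11) = 78; (-1)^11 = -1; 1^2 = 1.
Coefficient = 78 · (-1) · 1 = -78.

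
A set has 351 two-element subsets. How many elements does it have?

n(n−1)/2 = 351 ⇒ n(n−1) = 702. Since 27·26 = 702, n = 27.

27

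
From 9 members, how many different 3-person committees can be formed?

This is C(9,3) = 84.

84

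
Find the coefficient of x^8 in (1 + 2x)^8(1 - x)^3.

768

Coefficient of x^8 = Σ_{j} C(8,j)·2^j·C(3,8-j)·(-1)^(8-j) for j from 5 to 8.
= (-1792) + 5376 + (-3072) + 256 = 768.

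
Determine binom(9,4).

126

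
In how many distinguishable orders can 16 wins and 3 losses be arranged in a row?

969

Choose positions for the wins: C(19,16) = 969.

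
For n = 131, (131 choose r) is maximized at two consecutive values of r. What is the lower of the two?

For odd n = 131, C(131,r) peaks at r = (n−1)/2 and (n+1)/2; the lower is 65.

65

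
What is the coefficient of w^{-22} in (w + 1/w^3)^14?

2002

General term: C(14,j)·(w)^j·(1/w^3)^(14-j), with w-exponent 1j − 3(14−j) = 4j − 42.
Set 4j − 42 = -22: j = 5.
C(14,5) = 2002; 1^5 = 1; 1^9 = 1.
Coefficient = 2002 · 1 · 1 = 2002.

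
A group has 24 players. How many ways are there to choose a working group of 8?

735471

This is C(24,8) = 735471.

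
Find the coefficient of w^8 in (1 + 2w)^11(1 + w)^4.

Coefficient of w^8 = Σ_{j} C(11,j)·2^j·C(4,8-j)·1^(8-j) for j from 4 to 8.
= 5280 + 59136 + 177408 + 168960 + 42240 = 453024.

453024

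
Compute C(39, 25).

15084504396

C(39,25) = C(39,14) by symmetry.
C(39,14) = (39·38·37·36·35·34·33·32·31·30·29·28·27·26) / 14! = 1315041316842168115200 / 87178291200 = 15084504396.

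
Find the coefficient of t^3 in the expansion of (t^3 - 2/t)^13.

-366080

General term: C(13,j)·(t^3)^j·(-2/t)^(13-j), with t-exponent 3j − 1(13−j) = 4j − 13.
Set 4j − 13 = 3: j = 4.
C(13,4) = 715; 1^4 = 1; (-2)^9 = -512.
Coefficient = 715 · 1 · (-512) = -366080.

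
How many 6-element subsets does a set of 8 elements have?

C(8,6) = C(8,2) by symmetry.
C(8,2) = (8·7) / 2! = 56 / 2 = 28.

28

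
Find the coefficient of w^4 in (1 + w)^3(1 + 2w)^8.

2816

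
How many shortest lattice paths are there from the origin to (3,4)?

35

Each path is a sequence of 7 steps with 3 rights: C(7,3) = 35.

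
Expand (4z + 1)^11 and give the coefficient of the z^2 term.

880

The general term is C(11,j)·(4z)^j·(1)^(11-j); the z^2 term has j = 2.
C(11,2) = 55.
Coefficient = C(11,2) · 4^2 = 55 · 16 = 880.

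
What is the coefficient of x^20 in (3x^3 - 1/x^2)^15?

General term: C(15,j)·(3x^3)^j·(-1/x^2)^(15-j), with x-exponent 3j − 2(15−j) = 5j − 30.
Set 5j − 30 = 20: j = 10.
C(15,10) = 3003; 3^10 = 59049; (-1)^5 = -1.
Coefficient = 3003 · 59049 · (-1) = -177324147.

-177324147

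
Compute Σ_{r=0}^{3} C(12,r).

1 + 12 + 66 + 220 = 299.

299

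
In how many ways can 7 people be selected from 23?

This is C(23,7) = 245157.

245157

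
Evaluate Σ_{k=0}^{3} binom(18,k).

988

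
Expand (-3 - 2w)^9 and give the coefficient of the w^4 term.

The general term is C(9,j)·(-3)^j·(-2w)^(9-j); the w^4 term has j = 5.
C(9,5) = 126.
Coefficient = C(9,5) · (-3)^5 · (-2)^4 = 126 · (-243) · 16 = -489888.

-489888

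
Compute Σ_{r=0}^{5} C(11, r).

1 + 11 + 55 + 165 + 330 + 462 = 1024.

1024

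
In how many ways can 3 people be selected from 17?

680

This is C(17,3) = 680.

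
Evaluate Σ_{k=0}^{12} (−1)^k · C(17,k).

1820

The partial alternating sum Σ_{k=0}^{12} (−1)^k C(17,k) = (−1)^12 C(16,12) = 1820.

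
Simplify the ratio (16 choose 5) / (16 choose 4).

12/5

C(n,k+1)/C(n,k) = (n−k)/(k+1) = (16−4)/(4+1) = 12/5.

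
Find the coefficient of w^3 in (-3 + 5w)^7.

354375

The general term is C(7,j)·(-3)^j·(5w)^(7-j); the w^3 term has j = 4.
C(7,4) = 35.
Coefficient = C(7,4) · (-3)^4 · 5^3 = 35 · 81 · 125 = 354375.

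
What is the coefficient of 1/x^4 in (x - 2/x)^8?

1792

General term: C(8,j)·(x)^j·(-2/x)^(8-j), with x-exponent 1j − 1(8−j) = 2j − 8.
Set 2j − 8 = -4: j = 2.
C(8,2) = 28; 1^2 = 1; (-2)^6 = 64.
Coefficient = 28 · 1 · 64 = 1792.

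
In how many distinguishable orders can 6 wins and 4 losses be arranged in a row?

Choose positions for the wins: C(10,6) = 210.

210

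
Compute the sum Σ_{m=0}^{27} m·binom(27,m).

Differentiating (1+x)^27 and setting x=1: Σ m·C(27,m) = 27·2^26 = 1811939328.

1811939328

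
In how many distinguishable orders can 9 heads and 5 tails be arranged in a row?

Choose positions for the heads: C(14,9) = 2002.

2002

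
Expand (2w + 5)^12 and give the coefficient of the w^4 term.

3093750000

The general term is C(12,j)·(2w)^j·(5)^(12-j); the w^4 term has j = 4.
C(12,4) = 495.
Coefficient = C(12,4) · 2^4 · 5^8 = 495 · 16 · 390625 = 3093750000.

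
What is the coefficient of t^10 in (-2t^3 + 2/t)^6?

General term: C(6,j)·(-2t^3)^j·(2/t)^(6-j), with t-exponent 3j − 1(6−j) = 4j − 6.
Set 4j − 6 = 10: j = 4.
C(6,4) = 15; (-2)^4 = 16; 2^2 = 4.
Coefficient = 15 · 16 · 4 = 960.

960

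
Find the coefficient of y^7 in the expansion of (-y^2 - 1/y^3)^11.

General term: C(11,j)·(-y^2)^j·(-1/y^3)^(11-j), with y-exponent 2j − 3(11−j) = 5j − 33.
Set 5j − 33 = 7: j = 8.
C(11,8) = 165; (-1)^8 = 1; (-1)^3 = -1.
Coefficient = 165 · 1 · (-1) = -165.

-165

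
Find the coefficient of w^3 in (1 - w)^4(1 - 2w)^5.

Coefficient of w^3 = Σ_{j} C(4,j)·(-1)^j·C(5,3-j)·(-2)^(3-j) for j from 0 to 3.
= (-80) + (-160) + (-60) + (-4) = -304.

-304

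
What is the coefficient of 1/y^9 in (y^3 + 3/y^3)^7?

General term: C(7,j)·(y^3)^j·(3/y^3)^(7-j), with y-exponent 3j − 3(7−j) = 6j − 21.
Set 6j − 21 = -9: j = 2.
C(7,2) = 21; 1^2 = 1; 3^5 = 243.
Coefficient = 21 · 1 · 243 = 5103.

5103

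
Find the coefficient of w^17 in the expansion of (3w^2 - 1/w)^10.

General term: C(10,j)·(3w^2)^j·(-1/w)^(10-j), with w-exponent 2j − 1(10−j) = 3j − 10.
Set 3j − 10 = 17: j = 9.
C(10,9) = 10; 3^9 = 19683; (-1)^1 = -1.
Coefficient = 10 · 19683 · (-1) = -196830.

-196830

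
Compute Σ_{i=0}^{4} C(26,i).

1 + 26 + 325 + 2600 + 14950 = 17902.

17902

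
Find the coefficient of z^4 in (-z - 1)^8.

The general term is C(8,j)·(-z)^j·(-1)^(8-j); the z^4 term has j = 4.
C(8,4) = 70.
Coefficient = C(8,4) = 70.

70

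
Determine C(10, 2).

45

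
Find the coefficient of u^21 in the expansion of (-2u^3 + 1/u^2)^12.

General term: C(12,j)·(-2u^3)^j·(1/u^2)^(12-j), with u-exponent 3j − 2(12−j) = 5j − 24.
Set 5j − 24 = 21: j = 9.
C(12,9) = 220; (-2)^9 = -512; 1^3 = 1.
Coefficient = 220 · (-512) · 1 = -112640.

-112640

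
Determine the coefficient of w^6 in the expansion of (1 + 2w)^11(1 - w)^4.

-2948

Coefficient of w^6 = Σ_{j} C(11,j)·2^j·C(4,6-j)·(-1)^(6-j) for j from 2 to 6.
= 220 + (-5280) + 31680 + (-59136) + 29568 = -2948.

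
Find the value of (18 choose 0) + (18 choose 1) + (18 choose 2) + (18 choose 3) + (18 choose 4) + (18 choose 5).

12616

1 + 18 + 153 + 816 + 3060 + 8568 = 12616.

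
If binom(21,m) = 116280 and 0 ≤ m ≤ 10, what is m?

7

C(21,m) increases on 0 ≤ m ≤ 10. C(21,6) = 54264 and C(21,7) = 116280, so m = 7.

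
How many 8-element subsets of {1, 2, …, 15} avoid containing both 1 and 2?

All 8-subsets: C(15,8) = 6435. Those containing both fixed elements: C(13,6) = 1716.
6435 − 1716 = 4719.

4719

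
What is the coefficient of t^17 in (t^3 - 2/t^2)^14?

-64064

General term: C(14,j)·(t^3)^j·(-2/t^2)^(14-j), with t-exponent 3j − 2(14−j) = 5j − 28.
Set 5j − 28 = 17: j = 9.
C(14,9) = 2002; 1^9 = 1; (-2)^5 = -32.
Coefficient = 2002 · 1 · (-32) = -64064.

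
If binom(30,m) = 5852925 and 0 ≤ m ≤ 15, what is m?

8

C(30,m) increases on 0 ≤ m ≤ 15. C(30,7) = 2035800 and C(30,8) = 5852925, so m = 8.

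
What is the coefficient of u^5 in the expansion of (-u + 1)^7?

-21

The general term is C(7,j)·(-u)^j·(1)^(7-j); the u^5 term has j = 5.
C(7,5) = 21.
Coefficient = C(7,5) · (-1)^5 = 21 · (-1) = -21.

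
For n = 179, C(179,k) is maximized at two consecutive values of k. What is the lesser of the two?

89

For odd n = 179, C(179,k) peaks at k = (n−1)/2 and (n+1)/2; the lesser is 89.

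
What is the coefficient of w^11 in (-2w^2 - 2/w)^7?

General term: C(7,j)·(-2w^2)^j·(-2/w)^(7-j), with w-exponent 2j − 1(7−j) = 3j − 7.
Set 3j − 7 = 11: j = 6.
C(7,6) = 7; (-2)^6 = 64; (-2)^1 = -2.
Coefficient = 7 · 64 · (-2) = -896.

-896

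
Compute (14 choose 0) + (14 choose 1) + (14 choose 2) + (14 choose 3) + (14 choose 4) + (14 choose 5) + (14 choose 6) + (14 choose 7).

9908

1 + 14 + 91 + 364 + 1001 + 2002 + 3003 + 3432 = 9908.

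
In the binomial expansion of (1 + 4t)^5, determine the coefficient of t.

The general term is C(5,j)·(1)^j·(4t)^(5-j); the t^1 term has j = 4.
C(5,4) = 5.
Coefficient = C(5,4) · 4^1 = 5 · 4 = 20.

20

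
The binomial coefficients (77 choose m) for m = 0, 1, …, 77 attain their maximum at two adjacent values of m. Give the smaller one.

38

For odd n = 77, C(77,m) peaks at m = (n−1)/2 and (n+1)/2; the smaller is 38.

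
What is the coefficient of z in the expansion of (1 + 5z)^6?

The general term is C(6,j)·(1)^j·(5z)^(6-j); the z^1 term has j = 5.
C(6,5) = 6.
Coefficient = C(6,5) · 5^1 = 6 · 5 = 30.

30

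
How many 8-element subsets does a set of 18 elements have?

43758

C(18,8) = (18·17·16·15·14·13·12·11) / 8! = 1764322560 / 40320 = 43758.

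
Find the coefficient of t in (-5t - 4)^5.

The general term is C(5,j)·(-5t)^j·(-4)^(5-j); the t^1 term has j = 1.
C(5,1) = 5.
Coefficient = C(5,1) · (-5)^1 · (-4)^4 = 5 · (-5) · 256 = -6400.

-6400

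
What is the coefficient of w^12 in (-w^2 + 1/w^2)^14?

1001

General term: C(14,j)·(-w^2)^j·(1/w^2)^(14-j), with w-exponent 2j − 2(14−j) = 4j − 28.
Set 4j − 28 = 12: j = 10.
C(14,10) = 1001; (-1)^10 = 1; 1^4 = 1.
Coefficient = 1001 · 1 · 1 = 1001.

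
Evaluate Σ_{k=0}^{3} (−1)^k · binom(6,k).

The partial alternating sum Σ_{k=0}^{3} (−1)^k C(6,k) = (−1)^3 C(5,3) = -10.

-10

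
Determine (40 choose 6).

3838380

C(40,6) = (40·39·38·37·36·35) / 6! = 2763633600 / 720 = 3838380.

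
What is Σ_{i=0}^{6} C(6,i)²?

924

By Vandermonde's identity, Σ C(6,i)² = C(12,6) = 924.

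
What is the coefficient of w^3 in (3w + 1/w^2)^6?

1458

General term: C(6,j)·(3w)^j·(1/w^2)^(6-j), with w-exponent 1j − 2(6−j) = 3j − 12.
Set 3j − 12 = 3: j = 5.
C(6,5) = 6; 3^5 = 243; 1^1 = 1.
Coefficient = 6 · 243 · 1 = 1458.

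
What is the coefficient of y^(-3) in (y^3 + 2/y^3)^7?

560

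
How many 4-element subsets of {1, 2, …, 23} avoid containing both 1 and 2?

All 4-subsets: C(23,4) = 8855. Those containing both fixed elements: C(21,2) = 210.
8855 − 210 = 8645.

8645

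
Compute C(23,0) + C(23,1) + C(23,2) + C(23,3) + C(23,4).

1 + 23 + 253 + 1771 + 8855 = 10903.

10903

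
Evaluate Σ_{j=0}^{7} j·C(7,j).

448

Differentiating (1+x)^7 and setting x=1: Σ j·C(7,j) = 7·2^6 = 448.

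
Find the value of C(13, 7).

1716

C(13,7) = C(13,6) by symmetry.
C(13,6) = (13·12·11·10·9·8) / 6! = 1235520 / 720 = 1716.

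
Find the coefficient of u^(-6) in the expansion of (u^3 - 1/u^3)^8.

-56

General term: C(8,j)·(u^3)^j·(-1/u^3)^(8-j), with u-exponent 3j − 3(8−j) = 6j − 24.
Set 6j − 24 = -6: j = 3.
C(8,3) = 56; 1^3 = 1; (-1)^5 = -1.
Coefficient = 56 · 1 · (-1) = -56.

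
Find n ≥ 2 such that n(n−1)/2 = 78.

n(n−1)/2 = 78 ⇒ n(n−1) = 156. Since 13·12 = 156, n = 13.

13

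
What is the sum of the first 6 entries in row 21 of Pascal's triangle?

1 + 21 + 210 + 1330 + 5985 + 20349 = 27896.

27896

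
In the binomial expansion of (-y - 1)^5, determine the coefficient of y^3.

-10

The general term is C(5,j)·(-y)^j·(-1)^(5-j); the y^3 term has j = 3.
C(5,3) = 10.
Coefficient = C(5,3) · (-1)^3 = 10 · (-1) = -10.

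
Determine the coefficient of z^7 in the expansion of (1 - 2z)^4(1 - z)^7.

Coefficient of z^7 = Σ_{j} C(4,j)·(-2)^j·C(7,7-j)·(-1)^(7-j) for j from 0 to 4.
= (-1) + (-56) + (-504) + (-1120) + (-560) = -2241.

-2241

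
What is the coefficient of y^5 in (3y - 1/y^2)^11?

General term: C(11,j)·(3y)^j·(-1/y^2)^(11-j), with y-exponent 1j − 2(11−j) = 3j − 22.
Set 3j − 22 = 5: j = 9.
C(11,9) = 55; 3^9 = 19683; (-1)^2 = 1.
Coefficient = 55 · 19683 · 1 = 1082565.

1082565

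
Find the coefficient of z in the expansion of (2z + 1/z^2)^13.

General term: C(13,j)·(2z)^j·(1/z^2)^(13-j), with z-exponent 1j − 2(13−j) = 3j − 26.
Set 3j − 26 = 1: j = 9.
C(13,9) = 715; 2^9 = 512; 1^4 = 1.
Coefficient = 715 · 512 · 1 = 366080.

366080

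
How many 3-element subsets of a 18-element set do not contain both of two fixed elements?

All 3-subsets: C(18,3) = 816. Those containing both fixed elements: C(16,1) = 16.
816 − 16 = 800.

800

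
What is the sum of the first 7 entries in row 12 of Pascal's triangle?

2510

1 + 12 + 66 + 220 + 495 + 792 + 924 = 2510.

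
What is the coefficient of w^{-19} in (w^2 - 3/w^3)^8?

General term: C(8,j)·(w^2)^j·(-3/w^3)^(8-j), with w-exponent 2j − 3(8−j) = 5j − 24.
Set 5j − 24 = -19: j = 1.
C(8,1) = 8; 1^1 = 1; (-3)^7 = -2187.
Coefficient = 8 · 1 · (-2187) = -17496.

-17496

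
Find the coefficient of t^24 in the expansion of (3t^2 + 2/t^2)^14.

44641044

General term: C(14,j)·(3t^2)^j·(2/t^2)^(14-j), with t-exponent 2j − 2(14−j) = 4j − 28.
Set 4j − 28 = 24: j = 13.
C(14,13) = 14; 3^13 = 1594323; 2^1 = 2.
Coefficient = 14 · 1594323 · 2 = 44641044.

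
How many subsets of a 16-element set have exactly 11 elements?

4368

Choose the 11 positions: C(16,11) = 4368.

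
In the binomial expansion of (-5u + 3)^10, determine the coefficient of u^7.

The general term is C(10,j)·(-5u)^j·(3)^(10-j); the u^7 term has j = 7.
C(10,7) = 120.
Coefficient = C(10,7) · (-5)^7 · 3^3 = 120 · (-78125) · 27 = -253125000.

-253125000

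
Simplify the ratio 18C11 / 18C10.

8/11

C(n,k+1)/C(n,k) = (n−k)/(k+1) = (18−10)/(10+1) = 8/11.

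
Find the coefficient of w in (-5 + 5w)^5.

The general term is C(5,j)·(-5)^j·(5w)^(5-j); the w^1 term has j = 4.
C(5,4) = 5.
Coefficient = C(5,4) · (-5)^4 · 5^1 = 5 · 625 · 5 = 15625.

15625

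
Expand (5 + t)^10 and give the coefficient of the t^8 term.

The general term is C(10,j)·(5)^j·(t)^(10-j); the t^8 term has j = 2.
C(10,2) = 45.
Coefficient = C(10,2) · 5^2 = 45 · 25 = 1125.

1125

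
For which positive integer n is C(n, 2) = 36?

n(n−1)/2 = 36 ⇒ n(n−1) = 72. Since 9·8 = 72, n = 9.

9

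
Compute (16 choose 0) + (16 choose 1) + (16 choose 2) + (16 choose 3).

1 + 16 + 120 + 560 = 697.

697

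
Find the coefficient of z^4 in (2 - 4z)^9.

1032192

The general term is C(9,j)·(2)^j·(-4z)^(9-j); the z^4 term has j = 5.
C(9,5) = 126.
Coefficient = C(9,5) · 2^5 · (-4)^4 = 126 · 32 · 256 = 1032192.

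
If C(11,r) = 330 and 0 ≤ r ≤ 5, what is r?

C(11,r) increases on 0 ≤ r ≤ 5. C(11,3) = 165 and C(11,4) = 330, so r = 4.

4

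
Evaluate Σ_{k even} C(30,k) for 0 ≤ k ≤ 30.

Even-k terms of row 30 sum to 2^29 = 536870912.

536870912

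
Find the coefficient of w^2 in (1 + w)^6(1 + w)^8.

(1 + w)^6(1 + w)^8 = (1 + w)^14, so the coefficient of w^2 is C(14,2)·1^2 = 91·1 = 91.

91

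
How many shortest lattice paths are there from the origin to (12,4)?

Each path is a sequence of 16 steps with 12 rights: C(16,12) = 1820.

1820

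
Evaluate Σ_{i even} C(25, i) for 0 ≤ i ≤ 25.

Even-i terms of row 25 sum to 2^24 = 16777216.

16777216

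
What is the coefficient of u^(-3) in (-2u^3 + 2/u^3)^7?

-4480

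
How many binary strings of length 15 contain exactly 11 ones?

Choose the 11 positions: C(15,11) = 1365.

1365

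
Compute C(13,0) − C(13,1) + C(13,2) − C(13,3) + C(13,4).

495

The partial alternating sum Σ_{k=0}^{4} (−1)^k C(13,k) = (−1)^4 C(12,4) = 495.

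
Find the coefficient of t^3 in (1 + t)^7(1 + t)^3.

120

(1 + t)^7(1 + t)^3 = (1 + t)^10, so the coefficient of t^3 is C(10,3)·1^3 = 120·1 = 120.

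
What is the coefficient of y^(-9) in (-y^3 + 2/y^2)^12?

General term: C(12,j)·(-y^3)^j·(2/y^2)^(12-j), with y-exponent 3j − 2(12−j) = 5j − 24.
Set 5j − 24 = -9: j = 3.
C(12,3) = 220; (-1)^3 = -1; 2^9 = 512.
Coefficient = 220 · (-1) · 512 = -112640.

-112640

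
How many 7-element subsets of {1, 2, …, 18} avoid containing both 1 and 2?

All 7-subsets: C(18,7) = 31824. Those containing both fixed elements: C(16,5) = 4368.
31824 − 4368 = 27456.

27456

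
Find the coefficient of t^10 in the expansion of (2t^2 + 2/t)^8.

General term: C(8,j)·(2t^2)^j·(2/t)^(8-j), with t-exponent 2j − 1(8−j) = 3j − 8.
Set 3j − 8 = 10: j = 6.
C(8,6) = 28; 2^6 = 64; 2^2 = 4.
Coefficient = 28 · 64 · 4 = 7168.

7168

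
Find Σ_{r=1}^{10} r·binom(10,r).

5120

Differentiating (1+x)^10 and setting x=1: Σ r·C(10,r) = 10·2^9 = 5120.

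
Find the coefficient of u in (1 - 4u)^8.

-32

The general term is C(8,j)·(1)^j·(-4u)^(8-j); the u^1 term has j = 7.
C(8,7) = 8.
Coefficient = C(8,7) · (-4)^1 = 8 · (-4) = -32.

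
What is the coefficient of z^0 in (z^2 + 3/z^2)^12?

673596

General term: C(12,j)·(z^2)^j·(3/z^2)^(12-j), with z-exponent 2j − 2(12−j) = 4j − 24.
Set 4j − 24 = 0: j = 6.
C(12,6) = 924; 1^6 = 1; 3^6 = 729.
Coefficient = 924 · 1 · 729 = 673596.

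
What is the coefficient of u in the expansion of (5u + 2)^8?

The general term is C(8,j)·(5u)^j·(2)^(8-j); the u^1 term has j = 1.
C(8,1) = 8.
Coefficient = C(8,1) · 5^1 · 2^7 = 8 · 5 · 128 = 5120.

5120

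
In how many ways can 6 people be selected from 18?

18564

This is C(18,6) = 18564.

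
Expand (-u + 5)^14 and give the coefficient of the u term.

-17089843750

The general term is C(14,j)·(-u)^j·(5)^(14-j); the u^1 term has j = 1.
C(14,1) = 14.
Coefficient = C(14,1) · (-1)^1 · 5^13 = 14 · (-1) · 1220703125 = -17089843750.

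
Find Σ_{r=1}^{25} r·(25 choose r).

419430400

Since r·C(25,r) = 25·C(24,r−1), the sum is 25·2^24 = 25·16777216 = 419430400.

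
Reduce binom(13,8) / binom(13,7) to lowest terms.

C(n,k+1)/C(n,k) = (n−k)/(k+1) = (13−7)/(7+1) = 6/8 = 3/4.

3/4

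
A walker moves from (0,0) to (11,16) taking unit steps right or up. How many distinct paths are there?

13037895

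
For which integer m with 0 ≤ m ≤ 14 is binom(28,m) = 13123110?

10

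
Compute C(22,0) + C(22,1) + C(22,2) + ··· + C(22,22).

4194304

Setting x = 1 in (1+x)^22 gives Σ C(22,r) = 2^22 = 4194304.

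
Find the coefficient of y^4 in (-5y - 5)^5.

-15625

The general term is C(5,j)·(-5y)^j·(-5)^(5-j); the y^4 term has j = 4.
C(5,4) = 5.
Coefficient = C(5,4) · (-5)^4 · (-5)^1 = 5 · 625 · (-5) = -15625.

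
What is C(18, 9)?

48620

C(18,9) = (18·17·16·15·14·13·12·11·10) / 9! = 17643225600 / 362880 = 48620.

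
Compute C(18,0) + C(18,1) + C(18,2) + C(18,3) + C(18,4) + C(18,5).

12616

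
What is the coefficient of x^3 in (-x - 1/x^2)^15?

General term: C(15,j)·(-x)^j·(-1/x^2)^(15-j), with x-exponent 1j − 2(15−j) = 3j − 30.
Set 3j − 30 = 3: j = 11.
C(15,11) = 1365; (-1)^11 = -1; (-1)^4 = 1.
Coefficient = 1365 · (-1) · 1 = -1365.

-1365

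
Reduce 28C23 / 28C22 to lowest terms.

6/23

C(n,k+1)/C(n,k) = (n−k)/(k+1) = (28−22)/(22+1) = 6/23.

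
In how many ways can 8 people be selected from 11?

165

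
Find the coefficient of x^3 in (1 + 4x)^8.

3584

The general term is C(8,j)·(1)^j·(4x)^(8-j); the x^3 term has j = 5.
C(8,5) = 56.
Coefficient = C(8,5) · 4^3 = 56 · 64 = 3584.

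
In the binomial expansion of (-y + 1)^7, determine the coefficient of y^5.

-21

The general term is C(7,j)·(-y)^j·(1)^(7-j); the y^5 term has j = 5.
C(7,5) = 21.
Coefficient = C(7,5) · (-1)^5 = 21 · (-1) = -21.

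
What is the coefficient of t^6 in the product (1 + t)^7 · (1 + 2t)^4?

Coefficient of t^6 = Σ_{j} C(7,j)·1^j·C(4,6-j)·2^(6-j) for j from 2 to 6.
= 336 + 1120 + 840 + 168 + 7 = 2471.

2471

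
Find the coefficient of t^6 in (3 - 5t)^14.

The general term is C(14,j)·(3)^j·(-5t)^(14-j); the t^6 term has j = 8.
C(14,8) = 3003.
Coefficient = C(14,8) · 3^8 · (-5)^6 = 3003 · 6561 · 15625 = 307854421875.

307854421875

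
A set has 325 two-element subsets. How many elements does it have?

n(n−1)/2 = 325 ⇒ n(n−1) = 650. Since 26·25 = 650, n = 26.

26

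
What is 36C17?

C(36,17) = (36·35·34·33·32·31·30·29·28·27·26·25·24·23·22·21·20) / 17! = 3058021453718104473600000 / 355687428096000 = 8597496600.

8597496600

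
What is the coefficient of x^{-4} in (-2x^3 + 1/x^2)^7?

84

General term: C(7,j)·(-2x^3)^j·(1/x^2)^(7-j), with x-exponent 3j − 2(7−j) = 5j − 14.
Set 5j − 14 = -4: j = 2.
C(7,2) = 21; (-2)^2 = 4; 1^5 = 1.
Coefficient = 21 · 4 · 1 = 84.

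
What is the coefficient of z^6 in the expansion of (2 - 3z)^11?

10777536

The general term is C(11,j)·(2)^j·(-3z)^(11-j); the z^6 term has j = 5.
C(11,5) = 462.
Coefficient = C(11,5) · 2^5 · (-3)^6 = 462 · 32 · 729 = 10777536.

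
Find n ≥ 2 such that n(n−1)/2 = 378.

28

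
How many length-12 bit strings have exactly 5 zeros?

792

Choose the 5 positions: C(12,5) = 792.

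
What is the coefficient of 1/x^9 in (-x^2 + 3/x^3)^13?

General term: C(13,j)·(-x^2)^j·(3/x^3)^(13-j), with x-exponent 2j − 3(13−j) = 5j − 39.
Set 5j − 39 = -9: j = 6.
C(13,6) = 1716; (-1)^6 = 1; 3^7 = 2187.
Coefficient = 1716 · 1 · 2187 = 3752892.

3752892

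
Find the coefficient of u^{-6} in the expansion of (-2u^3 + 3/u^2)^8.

81648

General term: C(8,j)·(-2u^3)^j·(3/u^2)^(8-j), with u-exponent 3j − 2(8−j) = 5j − 16.
Set 5j − 16 = -6: j = 2.
C(8,2) = 28; (-2)^2 = 4; 3^6 = 729.
Coefficient = 28 · 4 · 729 = 81648.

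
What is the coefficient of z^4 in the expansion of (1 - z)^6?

15

The general term is C(6,j)·(1)^j·(-z)^(6-j); the z^4 term has j = 2.
C(6,2) = 15.
Coefficient = C(6,2) = 15.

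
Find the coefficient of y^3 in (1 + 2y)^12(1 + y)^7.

4147

Coefficient of y^3 = Σ_{j} C(12,j)·2^j·C(7,3-j)·1^(3-j) for j from 0 to 3.
= 35 + 504 + 1848 + 1760 = 4147.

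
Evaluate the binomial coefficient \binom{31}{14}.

265182525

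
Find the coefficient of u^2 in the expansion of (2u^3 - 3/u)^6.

General term: C(6,j)·(2u^3)^j·(-3/u)^(6-j), with u-exponent 3j − 1(6−j) = 4j − 6.
Set 4j − 6 = 2: j = 2.
C(6,2) = 15; 2^2 = 4; (-3)^4 = 81.
Coefficient = 15 · 4 · 81 = 4860.

4860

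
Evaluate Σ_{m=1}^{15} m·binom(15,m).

245760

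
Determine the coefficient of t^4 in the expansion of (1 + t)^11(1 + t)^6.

Coefficient of t^4 = Σ_{j} C(11,j)·C(6,4-j) for j from 0 to 4.
= 15 + 220 + 825 + 990 + 330 = 2380.

2380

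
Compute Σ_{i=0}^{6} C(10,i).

848

1 + 10 + 45 + 120 + 210 + 252 + 210 = 848.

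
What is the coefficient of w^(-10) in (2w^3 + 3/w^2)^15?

General term: C(15,j)·(2w^3)^j·(3/w^2)^(15-j), with w-exponent 3j − 2(15−j) = 5j − 30.
Set 5j − 30 = -10: j = 4.
C(15,4) = 1365; 2^4 = 16; 3^11 = 177147.
Coefficient = 1365 · 16 · 177147 = 3868890480.

3868890480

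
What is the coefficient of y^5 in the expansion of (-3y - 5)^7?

-127575

The general term is C(7,j)·(-3y)^j·(-5)^(7-j); the y^5 term has j = 5.
C(7,5) = 21.
Coefficient = C(7,5) · (-3)^5 · (-5)^2 = 21 · (-243) · 25 = -127575.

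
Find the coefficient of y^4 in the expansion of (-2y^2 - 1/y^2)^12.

General term: C(12,j)·(-2y^2)^j·(-1/y^2)^(12-j), with y-exponent 2j − 2(12−j) = 4j − 24.
Set 4j − 24 = 4: j = 7.
C(12,7) = 792; (-2)^7 = -128; (-1)^5 = -1.
Coefficient = 792 · (-128) · (-1) = 101376.

101376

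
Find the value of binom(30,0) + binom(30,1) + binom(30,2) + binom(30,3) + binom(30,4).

31931

1 + 30 + 435 + 4060 + 27405 = 31931.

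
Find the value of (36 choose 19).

C(36,19) = C(36,17) by symmetry.
C(36,17) = (36·35·34·33·32·31·30·29·28·27·26·25·24·23·22·21·20) / 17! = 3058021453718104473600000 / 355687428096000 = 8597496600.

8597496600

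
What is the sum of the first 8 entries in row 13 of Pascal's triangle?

5812

1 + 13 + 78 + 286 + 715 + 1287 + 1716 + 1716 = 5812.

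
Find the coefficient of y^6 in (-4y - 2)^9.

-2752512

The general term is C(9,j)·(-4y)^j·(-2)^(9-j); the y^6 term has j = 6.
C(9,6) = 84.
Coefficient = C(9,6) · (-4)^6 · (-2)^3 = 84 · 4096 · (-8) = -2752512.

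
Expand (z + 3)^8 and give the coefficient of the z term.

The general term is C(8,j)·(z)^j·(3)^(8-j); the z^1 term has j = 1.
C(8,1) = 8.
Coefficient = C(8,1) · 3^7 = 8 · 2187 = 17496.

17496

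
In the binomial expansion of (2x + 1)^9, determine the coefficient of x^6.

5376

The general term is C(9,j)·(2x)^j·(1)^(9-j); the x^6 term has j = 6.
C(9,6) = 84.
Coefficient = C(9,6) · 2^6 = 84 · 64 = 5376.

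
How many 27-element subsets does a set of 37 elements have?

C(37,27) = C(37,10) by symmetry.
C(37,10) = (37·36·35·34·33·32·31·30·29·28) / 10! = 1264020397516800 / 3628800 = 348330136.

348330136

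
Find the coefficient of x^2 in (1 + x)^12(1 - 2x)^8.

Coefficient of x^2 = Σ_{j} C(12,j)·1^j·C(8,2-j)·(-2)^(2-j) for j from 0 to 2.
= 112 + (-192) + 66 = -14.

-14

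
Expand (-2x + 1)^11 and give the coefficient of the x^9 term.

-28160

The general term is C(11,j)·(-2x)^j·(1)^(11-j); the x^9 term has j = 9.
C(11,9) = 55.
Coefficient = C(11,9) · (-2)^9 = 55 · (-512) = -28160.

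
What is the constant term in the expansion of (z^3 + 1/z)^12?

220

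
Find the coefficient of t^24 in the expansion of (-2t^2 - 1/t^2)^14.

114688

General term: C(14,j)·(-2t^2)^j·(-1/t^2)^(14-j), with t-exponent 2j − 2(14−j) = 4j − 28.
Set 4j − 28 = 24: j = 13.
C(14,13) = 14; (-2)^13 = -8192; (-1)^1 = -1.
Coefficient = 14 · (-8192) · (-1) = 114688.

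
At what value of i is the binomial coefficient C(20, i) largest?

10

C(20,i) is maximized at i = 20/2 = 10.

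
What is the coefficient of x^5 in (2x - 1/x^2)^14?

General term: C(14,j)·(2x)^j·(-1/x^2)^(14-j), with x-exponent 1j − 2(14−j) = 3j − 28.
Set 3j − 28 = 5: j = 11.
C(14,11) = 364; 2^11 = 2048; (-1)^3 = -1.
Coefficient = 364 · 2048 · (-1) = -745472.

-745472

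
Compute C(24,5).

42504

C(24,5) = (24·23·22·21·20) / 5! = 5100480 / 120 = 42504.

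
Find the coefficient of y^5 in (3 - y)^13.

The general term is C(13,j)·(3)^j·(-y)^(13-j); the y^5 term has j = 8.
C(13,8) = 1287.
Coefficient = C(13,8) · 3^8 · (-1)^5 = 1287 · 6561 · (-1) = -8444007.

-8444007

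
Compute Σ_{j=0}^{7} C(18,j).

63004

1 + 18 + 153 + 816 + 3060 + 8568 + 18564 + 31824 = 63004.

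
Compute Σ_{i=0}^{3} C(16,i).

697

1 + 16 + 120 + 560 = 697.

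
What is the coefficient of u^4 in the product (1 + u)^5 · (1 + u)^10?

1365

Coefficient of u^4 = Σ_{j} C(5,j)·C(10,4-j) for j from 0 to 4.
= 210 + 600 + 450 + 100 + 5 = 1365.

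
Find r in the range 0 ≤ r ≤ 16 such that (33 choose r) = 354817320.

12

C(33,r) increases on 0 ≤ r ≤ 16. C(33,11) = 193536720 and C(33,12) = 354817320, so r = 12.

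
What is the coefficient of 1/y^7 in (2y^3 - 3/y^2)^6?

-2916

General term: C(6,j)·(2y^3)^j·(-3/y^2)^(6-j), with y-exponent 3j − 2(6−j) = 5j − 12.
Set 5j − 12 = -7: j = 1.
C(6,1) = 6; 2^1 = 2; (-3)^5 = -243.
Coefficient = 6 · 2 · (-243) = -2916.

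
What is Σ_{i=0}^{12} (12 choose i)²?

2704156

By Vandermonde's identity, Σ C(12,i)² = C(24,12) = 2704156.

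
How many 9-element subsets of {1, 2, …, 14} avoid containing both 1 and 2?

1210

All 9-subsets: C(14,9) = 2002. Those containing both fixed elements: C(12,7) = 792.
2002 − 792 = 1210.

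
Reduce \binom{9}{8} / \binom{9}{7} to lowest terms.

C(n,k+1)/C(n,k) = (n−k)/(k+1) = (9−7)/(7+1) = 2/8 = 1/4.

1/4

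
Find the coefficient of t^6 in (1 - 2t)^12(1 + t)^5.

Coefficient of t^6 = Σ_{j} C(12,j)·(-2)^j·C(5,6-j)·1^(6-j) for j from 1 to 6.
= (-24) + 1320 + (-17600) + 79200 + (-126720) + 59136 = -4688.

-4688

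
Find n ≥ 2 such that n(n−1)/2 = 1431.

54

n(n−1)/2 = 1431 ⇒ n(n−1) = 2862. Since 54·53 = 2862, n = 54.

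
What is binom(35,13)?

1476337800

C(35,13) = (35·34·33·32·31·30·29·28·27·26·25·24·23) / 13! = 9193186188426240000 / 6227020800 = 1476337800.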